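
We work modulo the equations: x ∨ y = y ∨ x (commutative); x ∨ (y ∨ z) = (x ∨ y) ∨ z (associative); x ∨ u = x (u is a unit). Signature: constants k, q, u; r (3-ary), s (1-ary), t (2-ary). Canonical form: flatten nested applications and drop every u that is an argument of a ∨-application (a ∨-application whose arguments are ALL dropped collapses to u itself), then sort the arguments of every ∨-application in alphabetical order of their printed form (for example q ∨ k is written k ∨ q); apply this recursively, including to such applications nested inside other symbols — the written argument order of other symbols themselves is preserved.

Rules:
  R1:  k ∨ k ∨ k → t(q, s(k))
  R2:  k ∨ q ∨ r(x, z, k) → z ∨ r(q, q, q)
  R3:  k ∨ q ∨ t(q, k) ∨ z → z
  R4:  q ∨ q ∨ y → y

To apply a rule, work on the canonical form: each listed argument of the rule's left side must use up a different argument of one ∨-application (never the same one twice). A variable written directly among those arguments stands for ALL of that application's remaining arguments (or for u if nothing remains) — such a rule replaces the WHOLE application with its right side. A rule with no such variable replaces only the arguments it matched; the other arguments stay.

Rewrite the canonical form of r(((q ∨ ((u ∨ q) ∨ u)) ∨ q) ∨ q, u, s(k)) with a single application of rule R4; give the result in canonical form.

Canonical form:  r(q ∨ q ∨ q ∨ q, u, s(k))
Apply R4:  consuming q, q;  y := q ∨ q
Every leftover argument binds to the variable; the entire application is replaced.
Result:  r(q ∨ q, u, s(k))

Answer: r(q ∨ q, u, s(k))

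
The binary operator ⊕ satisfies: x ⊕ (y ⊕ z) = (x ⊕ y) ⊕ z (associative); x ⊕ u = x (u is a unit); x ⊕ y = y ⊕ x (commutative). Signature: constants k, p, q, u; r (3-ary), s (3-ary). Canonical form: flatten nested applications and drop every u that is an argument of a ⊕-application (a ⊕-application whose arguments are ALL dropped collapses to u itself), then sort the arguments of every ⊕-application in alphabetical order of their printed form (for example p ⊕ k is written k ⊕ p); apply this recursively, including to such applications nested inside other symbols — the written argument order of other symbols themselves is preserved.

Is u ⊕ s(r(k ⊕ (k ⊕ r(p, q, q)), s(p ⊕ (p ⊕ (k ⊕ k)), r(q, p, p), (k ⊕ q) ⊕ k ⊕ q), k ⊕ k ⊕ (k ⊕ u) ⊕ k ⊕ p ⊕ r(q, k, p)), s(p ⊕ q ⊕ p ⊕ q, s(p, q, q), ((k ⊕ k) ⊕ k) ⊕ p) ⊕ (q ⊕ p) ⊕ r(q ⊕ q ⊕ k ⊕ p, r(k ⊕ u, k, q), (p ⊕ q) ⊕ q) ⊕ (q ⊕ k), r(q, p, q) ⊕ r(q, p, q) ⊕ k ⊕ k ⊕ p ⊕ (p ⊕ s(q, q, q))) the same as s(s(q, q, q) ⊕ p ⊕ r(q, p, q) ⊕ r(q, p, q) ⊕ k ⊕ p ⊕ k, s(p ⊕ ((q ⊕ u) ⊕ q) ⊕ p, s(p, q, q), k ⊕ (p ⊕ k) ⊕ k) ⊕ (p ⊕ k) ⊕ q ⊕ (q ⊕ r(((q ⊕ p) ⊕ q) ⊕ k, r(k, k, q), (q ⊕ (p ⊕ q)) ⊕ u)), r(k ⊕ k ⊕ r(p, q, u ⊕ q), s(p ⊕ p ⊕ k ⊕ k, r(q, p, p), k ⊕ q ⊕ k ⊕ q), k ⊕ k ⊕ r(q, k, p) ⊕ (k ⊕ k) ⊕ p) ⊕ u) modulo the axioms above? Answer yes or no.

Left:  u ⊕ s(r(k ⊕ (k ⊕ r(p, q, q)), s(p ⊕ (p ⊕ (k ⊕ k)), r(q, p, p), (k ⊕ q) ⊕ k ⊕ q), k ⊕ k ⊕ (k ⊕ u) ⊕ k ⊕ p ⊕ r(q, k, p)), s(p ⊕ q ⊕ p ⊕ q, s(p, q, q), ((k ⊕ k) ⊕ k) ⊕ p) ⊕ (q ⊕ p) ⊕ r(q ⊕ q ⊕ k ⊕ p, r(k ⊕ u, k, q), (p ⊕ q) ⊕ q) ⊕ (q ⊕ k), r(q, p, q) ⊕ r(q, p, q) ⊕ k ⊕ k ⊕ p ⊕ (p ⊕ s(q, q, q)))
  Canonicalize subterm:  s(r(k ⊕ (k ⊕ r(p, q, q)), s(p ⊕ (p ⊕ (k ⊕ k)), r(q, p, p), (k ⊕ q) ⊕ k ⊕ q), k ⊕ k ⊕ (k ⊕ u) ⊕ k ⊕ p ⊕ r(q, k, p)), s(p ⊕ q ⊕ p ⊕ q, s(p, q, q), ((k ⊕ k) ⊕ k) ⊕ p) ⊕ (q ⊕ p) ⊕ r(q ⊕ q ⊕ k ⊕ p, r(k ⊕ u, k, q), (p ⊕ q) ⊕ q) ⊕ (q ⊕ k), r(q, p, q) ⊕ r(q, p, q) ⊕ k ⊕ k ⊕ p ⊕ (p ⊕ s(q, q, q)))  →  s(r(k ⊕ k ⊕ r(p, q, q), s(k ⊕ k ⊕ p ⊕ p, r(q, p, p), k ⊕ k ⊕ q ⊕ q), k ⊕ k ⊕ k ⊕ k ⊕ p ⊕ r(q, k, p)), k ⊕ p ⊕ q ⊕ q ⊕ r(k ⊕ p ⊕ q ⊕ q, r(k, k, q), p ⊕ q ⊕ q) ⊕ s(p ⊕ p ⊕ q ⊕ q, s(p, q, q), k ⊕ k ⊕ k ⊕ p), k ⊕ k ⊕ p ⊕ p ⊕ r(q, p, q) ⊕ r(q, p, q) ⊕ s(q, q, q))
  Drop the unit:  drop u
  Sort arguments:  s(r(k ⊕ k ⊕ r(p, q, q), s(k ⊕ k ⊕ p ⊕ p, r(q, p, p), k ⊕ k ⊕ q ⊕ q), k ⊕ k ⊕ k ⊕ k ⊕ p ⊕ r(q, k, p)), k ⊕ p ⊕ q ⊕ q ⊕ r(k ⊕ p ⊕ q ⊕ q, r(k, k, q), p ⊕ q ⊕ q) ⊕ s(p ⊕ p ⊕ q ⊕ q, s(p, q, q), k ⊕ k ⊕ k ⊕ p), k ⊕ k ⊕ p ⊕ p ⊕ r(q, p, q) ⊕ r(q, p, q) ⊕ s(q, q, q))
Right:  s(s(q, q, q) ⊕ p ⊕ r(q, p, q) ⊕ r(q, p, q) ⊕ k ⊕ p ⊕ k, s(p ⊕ ((q ⊕ u) ⊕ q) ⊕ p, s(p, q, q), k ⊕ (p ⊕ k) ⊕ k) ⊕ (p ⊕ k) ⊕ q ⊕ (q ⊕ r(((q ⊕ p) ⊕ q) ⊕ k, r(k, k, q), (q ⊕ (p ⊕ q)) ⊕ u)), r(k ⊕ k ⊕ r(p, q, u ⊕ q), s(p ⊕ p ⊕ k ⊕ k, r(q, p, p), k ⊕ q ⊕ k ⊕ q), k ⊕ k ⊕ r(q, k, p) ⊕ (k ⊕ k) ⊕ p) ⊕ u)
  Descend into:  s(p ⊕ ((q ⊕ u) ⊕ q) ⊕ p, s(p, q, q), k ⊕ (p ⊕ k) ⊕ k) ⊕ (p ⊕ k) ⊕ q ⊕ (q ⊕ r(((q ⊕ p) ⊕ q) ⊕ k, r(k, k, q), (q ⊕ (p ⊕ q)) ⊕ u))
  Un-nest:  s(p ⊕ ((q ⊕ u) ⊕ q) ⊕ p, s(p, q, q), k ⊕ (p ⊕ k) ⊕ k) ⊕ p ⊕ k ⊕ q ⊕ q ⊕ r(((q ⊕ p) ⊕ q) ⊕ k, r(k, k, q), (q ⊕ (p ⊕ q)) ⊕ u)
  Simplify inside:  s(p ⊕ ((q ⊕ u) ⊕ q) ⊕ p, s(p, q, q), k ⊕ (p ⊕ k) ⊕ k)  →  s(p ⊕ p ⊕ q ⊕ q, s(p, q, q), k ⊕ k ⊕ k ⊕ p)
  Simplify inside:  r(((q ⊕ p) ⊕ q) ⊕ k, r(k, k, q), (q ⊕ (p ⊕ q)) ⊕ u)  →  r(k ⊕ p ⊕ q ⊕ q, r(k, k, q), p ⊕ q ⊕ q)
  Order the arguments:  k ⊕ p ⊕ q ⊕ q ⊕ r(k ⊕ p ⊕ q ⊕ q, r(k, k, q), p ⊕ q ⊕ q) ⊕ s(p ⊕ p ⊕ q ⊕ q, s(p, q, q), k ⊕ k ⊕ k ⊕ p)
  Put back:  s(k ⊕ k ⊕ p ⊕ p ⊕ r(q, p, q) ⊕ r(q, p, q) ⊕ s(q, q, q), k ⊕ p ⊕ q ⊕ q ⊕ r(k ⊕ p ⊕ q ⊕ q, r(k, k, q), p ⊕ q ⊕ q) ⊕ s(p ⊕ p ⊕ q ⊕ q, s(p, q, q), k ⊕ k ⊕ k ⊕ p), r(k ⊕ k ⊕ r(p, q, q), s(k ⊕ k ⊕ p ⊕ p, r(q, p, p), k ⊕ k ⊕ q ⊕ q), k ⊕ k ⊕ k ⊕ k ⊕ p ⊕ r(q, k, p)))

Answer: no — s(r(k ⊕ k ⊕ r(p, q, q), s(k ⊕ k ⊕ p ⊕ p, r(q, p, p), k ⊕ k ⊕ q ⊕ q), k ⊕ k ⊕ k ⊕ k ⊕ p ⊕ r(q, k, p)), k ⊕ p ⊕ q ⊕ q ⊕ r(k ⊕ p ⊕ q ⊕ q, r(k, k, q), p ⊕ q ⊕ q) ⊕ s(p ⊕ p ⊕ q ⊕ q, s(p, q, q), k ⊕ k ⊕ k ⊕ p), k ⊕ k ⊕ p ⊕ p ⊕ r(q, p, q) ⊕ r(q, p, q) ⊕ s(q, q, q)) vs s(k ⊕ k ⊕ p ⊕ p ⊕ r(q, p, q) ⊕ r(q, p, q) ⊕ s(q, q, q), k ⊕ p ⊕ q ⊕ q ⊕ r(k ⊕ p ⊕ q ⊕ q, r(k, k, q), p ⊕ q ⊕ q) ⊕ s(p ⊕ p ⊕ q ⊕ q, s(p, q, q), k ⊕ k ⊕ k ⊕ p), r(k ⊕ k ⊕ r(p, q, q), s(k ⊕ k ⊕ p ⊕ p, r(q, p, p), k ⊕ k ⊕ q ⊕ q), k ⊕ k ⊕ k ⊕ k ⊕ p ⊕ r(q, k, p)))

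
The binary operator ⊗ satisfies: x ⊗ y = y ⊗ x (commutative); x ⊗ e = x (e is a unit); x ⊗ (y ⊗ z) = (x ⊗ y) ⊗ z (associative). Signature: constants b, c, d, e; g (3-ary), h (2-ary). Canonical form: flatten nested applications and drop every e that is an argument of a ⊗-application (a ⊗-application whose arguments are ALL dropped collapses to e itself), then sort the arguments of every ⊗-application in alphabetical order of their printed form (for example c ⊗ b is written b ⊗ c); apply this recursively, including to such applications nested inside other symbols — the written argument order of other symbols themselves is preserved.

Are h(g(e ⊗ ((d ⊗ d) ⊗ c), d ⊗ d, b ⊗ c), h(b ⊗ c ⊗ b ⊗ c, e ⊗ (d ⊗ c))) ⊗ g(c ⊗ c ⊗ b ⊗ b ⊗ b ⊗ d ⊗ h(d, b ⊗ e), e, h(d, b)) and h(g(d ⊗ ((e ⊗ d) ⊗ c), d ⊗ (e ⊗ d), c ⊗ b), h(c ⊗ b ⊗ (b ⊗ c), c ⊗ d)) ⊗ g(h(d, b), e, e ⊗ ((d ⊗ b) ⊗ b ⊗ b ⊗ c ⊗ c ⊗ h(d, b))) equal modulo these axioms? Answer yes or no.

Answer: no — g(b ⊗ b ⊗ b ⊗ c ⊗ c ⊗ d ⊗ h(d, b), e, h(d, b)) ⊗ h(g(c ⊗ d ⊗ d, d ⊗ d, b ⊗ c), h(b ⊗ b ⊗ c ⊗ c, c ⊗ d)) vs g(h(d, b), e, b ⊗ b ⊗ b ⊗ c ⊗ c ⊗ d ⊗ h(d, b)) ⊗ h(g(c ⊗ d ⊗ d, d ⊗ d, b ⊗ c), h(b ⊗ b ⊗ c ⊗ c, c ⊗ d))

Derivation:
Left:  h(g(e ⊗ ((d ⊗ d) ⊗ c), d ⊗ d, b ⊗ c), h(b ⊗ c ⊗ b ⊗ c, e ⊗ (d ⊗ c))) ⊗ g(c ⊗ c ⊗ b ⊗ b ⊗ b ⊗ d ⊗ h(d, b ⊗ e), e, h(d, b))
  Simplify inside:  h(g(e ⊗ ((d ⊗ d) ⊗ c), d ⊗ d, b ⊗ c), h(b ⊗ c ⊗ b ⊗ c, e ⊗ (d ⊗ c)))  →  h(g(c ⊗ d ⊗ d, d ⊗ d, b ⊗ c), h(b ⊗ b ⊗ c ⊗ c, c ⊗ d))
  Canonicalize subterm:  g(c ⊗ c ⊗ b ⊗ b ⊗ b ⊗ d ⊗ h(d, b ⊗ e), e, h(d, b))  →  g(b ⊗ b ⊗ b ⊗ c ⊗ c ⊗ d ⊗ h(d, b), e, h(d, b))
  Sort arguments:  g(b ⊗ b ⊗ b ⊗ c ⊗ c ⊗ d ⊗ h(d, b), e, h(d, b)) ⊗ h(g(c ⊗ d ⊗ d, d ⊗ d, b ⊗ c), h(b ⊗ b ⊗ c ⊗ c, c ⊗ d))
Right:  h(g(d ⊗ ((e ⊗ d) ⊗ c), d ⊗ (e ⊗ d), c ⊗ b), h(c ⊗ b ⊗ (b ⊗ c), c ⊗ d)) ⊗ g(h(d, b), e, e ⊗ ((d ⊗ b) ⊗ b ⊗ b ⊗ c ⊗ c ⊗ h(d, b)))
  Canonicalize subterm:  h(g(d ⊗ ((e ⊗ d) ⊗ c), d ⊗ (e ⊗ d), c ⊗ b), h(c ⊗ b ⊗ (b ⊗ c), c ⊗ d))  →  h(g(c ⊗ d ⊗ d, d ⊗ d, b ⊗ c), h(b ⊗ b ⊗ c ⊗ c, c ⊗ d))
  Canonicalize subterm:  g(h(d, b), e, e ⊗ ((d ⊗ b) ⊗ b ⊗ b ⊗ c ⊗ c ⊗ h(d, b)))  →  g(h(d, b), e, b ⊗ b ⊗ b ⊗ c ⊗ c ⊗ d ⊗ h(d, b))
  Order the arguments:  g(h(d, b), e, b ⊗ b ⊗ b ⊗ c ⊗ c ⊗ d ⊗ h(d, b)) ⊗ h(g(c ⊗ d ⊗ d, d ⊗ d, b ⊗ c), h(b ⊗ b ⊗ c ⊗ c, c ⊗ d))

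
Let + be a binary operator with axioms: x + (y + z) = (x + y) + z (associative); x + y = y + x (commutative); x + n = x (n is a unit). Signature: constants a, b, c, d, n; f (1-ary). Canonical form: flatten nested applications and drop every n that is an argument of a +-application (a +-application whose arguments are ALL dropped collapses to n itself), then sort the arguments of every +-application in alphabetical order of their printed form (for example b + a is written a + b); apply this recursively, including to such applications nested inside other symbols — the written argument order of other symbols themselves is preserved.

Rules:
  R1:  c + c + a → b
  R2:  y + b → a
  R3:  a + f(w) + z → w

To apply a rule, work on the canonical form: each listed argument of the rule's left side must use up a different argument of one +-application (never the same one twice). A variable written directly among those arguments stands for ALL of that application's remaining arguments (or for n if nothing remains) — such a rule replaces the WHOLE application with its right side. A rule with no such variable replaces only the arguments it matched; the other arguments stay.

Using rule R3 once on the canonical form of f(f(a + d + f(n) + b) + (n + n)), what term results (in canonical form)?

Answer: f(f(n))

Derivation:
Canonical form:  f(f(a + b + d + f(n)))
Match R3:  consume a, f(n);  w := n, z := b + d
Every leftover argument binds to the variable; the entire application is replaced.
New term:  f(f(n))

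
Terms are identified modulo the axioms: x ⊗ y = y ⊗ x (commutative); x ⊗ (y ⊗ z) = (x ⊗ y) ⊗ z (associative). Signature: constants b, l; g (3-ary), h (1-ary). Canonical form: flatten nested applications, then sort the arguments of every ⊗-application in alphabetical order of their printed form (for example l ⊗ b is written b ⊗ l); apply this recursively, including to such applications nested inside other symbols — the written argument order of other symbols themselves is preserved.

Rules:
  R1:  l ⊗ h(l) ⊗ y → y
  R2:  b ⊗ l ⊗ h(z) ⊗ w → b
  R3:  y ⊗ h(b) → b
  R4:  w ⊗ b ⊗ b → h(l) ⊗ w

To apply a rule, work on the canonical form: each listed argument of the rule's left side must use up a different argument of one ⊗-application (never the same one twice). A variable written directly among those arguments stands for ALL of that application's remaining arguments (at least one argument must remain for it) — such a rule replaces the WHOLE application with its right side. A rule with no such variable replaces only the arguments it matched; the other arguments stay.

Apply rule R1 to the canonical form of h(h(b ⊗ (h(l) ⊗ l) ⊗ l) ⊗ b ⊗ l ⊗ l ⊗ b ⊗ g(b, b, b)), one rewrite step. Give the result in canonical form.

Answer: h(b ⊗ b ⊗ g(b, b, b) ⊗ h(b ⊗ l) ⊗ l ⊗ l)

Derivation:
Canonical form:  h(b ⊗ b ⊗ g(b, b, b) ⊗ h(b ⊗ h(l) ⊗ l ⊗ l) ⊗ l ⊗ l)
Apply R1:  consuming h(l), l;  y := b ⊗ l
The variable takes the whole remainder — replace the entire application.
New term:  h(b ⊗ b ⊗ g(b, b, b) ⊗ h(b ⊗ l) ⊗ l ⊗ l)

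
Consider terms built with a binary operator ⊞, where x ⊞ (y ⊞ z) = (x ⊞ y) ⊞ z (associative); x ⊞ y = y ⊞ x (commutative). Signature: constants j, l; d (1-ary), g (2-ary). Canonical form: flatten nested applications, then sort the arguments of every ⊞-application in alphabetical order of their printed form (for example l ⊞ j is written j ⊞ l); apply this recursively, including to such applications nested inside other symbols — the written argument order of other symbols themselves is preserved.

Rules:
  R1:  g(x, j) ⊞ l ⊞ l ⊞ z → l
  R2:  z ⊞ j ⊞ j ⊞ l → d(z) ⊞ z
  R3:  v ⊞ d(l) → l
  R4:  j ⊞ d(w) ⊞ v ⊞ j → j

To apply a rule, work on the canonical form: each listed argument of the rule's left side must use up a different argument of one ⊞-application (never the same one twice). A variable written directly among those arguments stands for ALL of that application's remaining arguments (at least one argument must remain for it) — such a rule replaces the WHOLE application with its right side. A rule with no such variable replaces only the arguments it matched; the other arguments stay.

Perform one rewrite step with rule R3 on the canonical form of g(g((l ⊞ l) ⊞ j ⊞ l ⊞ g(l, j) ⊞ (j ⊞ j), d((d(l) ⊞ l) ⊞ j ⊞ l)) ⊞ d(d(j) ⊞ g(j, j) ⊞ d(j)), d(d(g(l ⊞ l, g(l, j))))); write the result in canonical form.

Canonical form:  g(d(d(j) ⊞ d(j) ⊞ g(j, j)) ⊞ g(g(l, j) ⊞ j ⊞ j ⊞ j ⊞ l ⊞ l ⊞ l, d(d(l) ⊞ j ⊞ l ⊞ l)), d(d(g(l ⊞ l, g(l, j)))))
R3 matches:  uses d(l);  v := j ⊞ l ⊞ l
The extension variable absorbs all remaining arguments, so the whole application is rewritten.
Result:  g(d(d(j) ⊞ d(j) ⊞ g(j, j)) ⊞ g(g(l, j) ⊞ j ⊞ j ⊞ j ⊞ l ⊞ l ⊞ l, d(l)), d(d(g(l ⊞ l, g(l, j)))))

Answer: g(d(d(j) ⊞ d(j) ⊞ g(j, j)) ⊞ g(g(l, j) ⊞ j ⊞ j ⊞ j ⊞ l ⊞ l ⊞ l, d(l)), d(d(g(l ⊞ l, g(l, j)))))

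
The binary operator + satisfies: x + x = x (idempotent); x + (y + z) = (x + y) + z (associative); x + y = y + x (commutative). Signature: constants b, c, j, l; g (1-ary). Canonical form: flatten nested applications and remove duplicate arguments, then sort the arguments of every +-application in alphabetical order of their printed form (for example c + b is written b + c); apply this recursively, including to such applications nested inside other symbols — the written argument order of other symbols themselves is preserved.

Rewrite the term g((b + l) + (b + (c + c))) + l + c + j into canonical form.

Answer: c + g(b + c + l) + j + l

Derivation:
Inside:  g((b + l) + (b + (c + c)))  →  g(b + c + l)
Order the arguments:  c + g(b + c + l) + j + l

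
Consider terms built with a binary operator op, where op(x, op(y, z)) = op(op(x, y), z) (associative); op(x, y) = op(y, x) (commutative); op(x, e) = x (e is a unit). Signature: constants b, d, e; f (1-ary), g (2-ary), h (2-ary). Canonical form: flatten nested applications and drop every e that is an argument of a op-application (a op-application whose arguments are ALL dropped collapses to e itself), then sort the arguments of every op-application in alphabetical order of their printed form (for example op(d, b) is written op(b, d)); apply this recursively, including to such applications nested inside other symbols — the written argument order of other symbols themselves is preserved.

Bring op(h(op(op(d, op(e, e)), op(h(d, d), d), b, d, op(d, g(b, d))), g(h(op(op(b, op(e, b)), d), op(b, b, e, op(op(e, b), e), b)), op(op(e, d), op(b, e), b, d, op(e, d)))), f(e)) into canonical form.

Simplify inside:  h(op(op(d, op(e, e)), op(h(d, d), d), b, d, op(d, g(b, d))), g(h(op(op(b, op(e, b)), d), op(b, b, e, op(op(e, b), e), b)), op(op(e, d), op(b, e), b, d, op(e, d))))  →  h(op(b, d, d, d, d, g(b, d), h(d, d)), g(h(op(b, b, d), op(b, b, b, b)), op(b, b, d, d, d)))
Order the arguments:  op(f(e), h(op(b, d, d, d, d, g(b, d), h(d, d)), g(h(op(b, b, d), op(b, b, b, b)), op(b, b, d, d, d))))

Answer: op(f(e), h(op(b, d, d, d, d, g(b, d), h(d, d)), g(h(op(b, b, d), op(b, b, b, b)), op(b, b, d, d, d))))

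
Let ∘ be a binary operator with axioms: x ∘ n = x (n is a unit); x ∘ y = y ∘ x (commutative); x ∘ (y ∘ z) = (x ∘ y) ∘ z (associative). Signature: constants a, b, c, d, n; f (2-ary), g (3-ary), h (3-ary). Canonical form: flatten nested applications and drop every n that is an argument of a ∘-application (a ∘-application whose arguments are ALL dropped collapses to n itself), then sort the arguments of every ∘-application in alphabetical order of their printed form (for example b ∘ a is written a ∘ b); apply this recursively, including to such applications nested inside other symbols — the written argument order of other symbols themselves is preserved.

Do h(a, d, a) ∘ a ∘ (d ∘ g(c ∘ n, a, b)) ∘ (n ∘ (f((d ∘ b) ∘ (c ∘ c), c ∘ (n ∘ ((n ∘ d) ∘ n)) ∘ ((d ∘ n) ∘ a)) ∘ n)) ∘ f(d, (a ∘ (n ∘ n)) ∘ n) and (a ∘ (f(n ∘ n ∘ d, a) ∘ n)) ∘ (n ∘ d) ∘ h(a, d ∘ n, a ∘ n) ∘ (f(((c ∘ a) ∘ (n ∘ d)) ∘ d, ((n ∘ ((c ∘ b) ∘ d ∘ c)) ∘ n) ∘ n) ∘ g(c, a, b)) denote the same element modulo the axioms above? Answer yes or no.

Left:  h(a, d, a) ∘ a ∘ (d ∘ g(c ∘ n, a, b)) ∘ (n ∘ (f((d ∘ b) ∘ (c ∘ c), c ∘ (n ∘ ((n ∘ d) ∘ n)) ∘ ((d ∘ n) ∘ a)) ∘ n)) ∘ f(d, (a ∘ (n ∘ n)) ∘ n)
  Flatten:  h(a, d, a) ∘ a ∘ d ∘ g(c ∘ n, a, b) ∘ n ∘ f((d ∘ b) ∘ (c ∘ c), c ∘ (n ∘ ((n ∘ d) ∘ n)) ∘ ((d ∘ n) ∘ a)) ∘ n ∘ f(d, (a ∘ (n ∘ n)) ∘ n)
  Inside:  g(c ∘ n, a, b)  →  g(c, a, b)
  Inside:  f((d ∘ b) ∘ (c ∘ c), c ∘ (n ∘ ((n ∘ d) ∘ n)) ∘ ((d ∘ n) ∘ a))  →  f(b ∘ c ∘ c ∘ d, a ∘ c ∘ d ∘ d)
  Simplify inside:  f(d, (a ∘ (n ∘ n)) ∘ n)  →  f(d, a)
  Unit:  drop n (×2)
  Order the arguments:  a ∘ d ∘ f(b ∘ c ∘ c ∘ d, a ∘ c ∘ d ∘ d) ∘ f(d, a) ∘ g(c, a, b) ∘ h(a, d, a)
Right:  (a ∘ (f(n ∘ n ∘ d, a) ∘ n)) ∘ (n ∘ d) ∘ h(a, d ∘ n, a ∘ n) ∘ (f(((c ∘ a) ∘ (n ∘ d)) ∘ d, ((n ∘ ((c ∘ b) ∘ d ∘ c)) ∘ n) ∘ n) ∘ g(c, a, b))
  Flatten:  a ∘ f(n ∘ n ∘ d, a) ∘ n ∘ n ∘ d ∘ h(a, d ∘ n, a ∘ n) ∘ f(((c ∘ a) ∘ (n ∘ d)) ∘ d, ((n ∘ ((c ∘ b) ∘ d ∘ c)) ∘ n) ∘ n) ∘ g(c, a, b)
  Simplify inside:  f(n ∘ n ∘ d, a)  →  f(d, a)
  Simplify inside:  h(a, d ∘ n, a ∘ n)  →  h(a, d, a)
  Simplify inside:  f(((c ∘ a) ∘ (n ∘ d)) ∘ d, ((n ∘ ((c ∘ b) ∘ d ∘ c)) ∘ n) ∘ n)  →  f(a ∘ c ∘ d ∘ d, b ∘ c ∘ c ∘ d)
  Units out:  drop n (×2)
  Sort:  a ∘ d ∘ f(a ∘ c ∘ d ∘ d, b ∘ c ∘ c ∘ d) ∘ f(d, a) ∘ g(c, a, b) ∘ h(a, d, a)

Answer: no — a ∘ d ∘ f(b ∘ c ∘ c ∘ d, a ∘ c ∘ d ∘ d) ∘ f(d, a) ∘ g(c, a, b) ∘ h(a, d, a) vs a ∘ d ∘ f(a ∘ c ∘ d ∘ d, b ∘ c ∘ c ∘ d) ∘ f(d, a) ∘ g(c, a, b) ∘ h(a, d, a)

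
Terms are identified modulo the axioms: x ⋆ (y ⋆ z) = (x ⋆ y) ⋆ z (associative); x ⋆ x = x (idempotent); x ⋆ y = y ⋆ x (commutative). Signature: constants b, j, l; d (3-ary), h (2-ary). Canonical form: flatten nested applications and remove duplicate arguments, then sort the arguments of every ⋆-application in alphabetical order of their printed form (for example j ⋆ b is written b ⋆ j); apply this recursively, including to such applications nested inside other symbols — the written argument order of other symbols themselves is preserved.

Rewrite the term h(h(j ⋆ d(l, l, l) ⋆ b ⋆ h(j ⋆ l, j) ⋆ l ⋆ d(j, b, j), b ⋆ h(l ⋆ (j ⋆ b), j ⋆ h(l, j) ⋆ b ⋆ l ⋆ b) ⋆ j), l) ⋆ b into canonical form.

Answer: b ⋆ h(h(b ⋆ d(j, b, j) ⋆ d(l, l, l) ⋆ h(j ⋆ l, j) ⋆ j ⋆ l, b ⋆ h(b ⋆ j ⋆ l, b ⋆ h(l, j) ⋆ j ⋆ l) ⋆ j), l)

Derivation:
Inside:  h(h(j ⋆ d(l, l, l) ⋆ b ⋆ h(j ⋆ l, j) ⋆ l ⋆ d(j, b, j), b ⋆ h(l ⋆ (j ⋆ b), j ⋆ h(l, j) ⋆ b ⋆ l ⋆ b) ⋆ j), l)  →  h(h(b ⋆ d(j, b, j) ⋆ d(l, l, l) ⋆ h(j ⋆ l, j) ⋆ j ⋆ l, b ⋆ h(b ⋆ j ⋆ l, b ⋆ h(l, j) ⋆ j ⋆ l) ⋆ j), l)
Sort:  b ⋆ h(h(b ⋆ d(j, b, j) ⋆ d(l, l, l) ⋆ h(j ⋆ l, j) ⋆ j ⋆ l, b ⋆ h(b ⋆ j ⋆ l, b ⋆ h(l, j) ⋆ j ⋆ l) ⋆ j), l)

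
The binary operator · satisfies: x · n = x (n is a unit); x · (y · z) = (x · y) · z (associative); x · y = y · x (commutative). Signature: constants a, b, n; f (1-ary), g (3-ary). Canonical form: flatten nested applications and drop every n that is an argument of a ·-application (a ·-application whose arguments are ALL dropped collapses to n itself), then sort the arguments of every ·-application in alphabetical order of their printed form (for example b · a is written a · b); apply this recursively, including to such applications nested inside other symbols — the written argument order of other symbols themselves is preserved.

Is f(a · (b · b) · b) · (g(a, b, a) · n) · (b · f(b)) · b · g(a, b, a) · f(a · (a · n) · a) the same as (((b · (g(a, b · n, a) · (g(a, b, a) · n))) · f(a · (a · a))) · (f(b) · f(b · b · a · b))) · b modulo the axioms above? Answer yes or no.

Left:  f(a · (b · b) · b) · (g(a, b, a) · n) · (b · f(b)) · b · g(a, b, a) · f(a · (a · n) · a)
  Merge nested applications:  f(a · (b · b) · b) · g(a, b, a) · n · b · f(b) · b · g(a, b, a) · f(a · (a · n) · a)
  Simplify inside:  f(a · (b · b) · b)  →  f(a · b · b · b)
  Inside:  f(a · (a · n) · a)  →  f(a · a · a)
  Unit:  drop n
  Sort:  b · b · f(a · a · a) · f(a · b · b · b) · f(b) · g(a, b, a) · g(a, b, a)
Right:  (((b · (g(a, b · n, a) · (g(a, b, a) · n))) · f(a · (a · a))) · (f(b) · f(b · b · a · b))) · b
  Flatten:  b · g(a, b · n, a) · g(a, b, a) · n · f(a · (a · a)) · f(b) · f(b · b · a · b) · b
  Simplify inside:  g(a, b · n, a)  →  g(a, b, a)
  Simplify inside:  f(a · (a · a))  →  f(a · a · a)
  Simplify inside:  f(b · b · a · b)  →  f(a · b · b · b)
  Unit:  drop n
  Sort:  b · b · f(a · a · a) · f(a · b · b · b) · f(b) · g(a, b, a) · g(a, b, a)

Answer: yes — both canonical forms are b · b · f(a · a · a) · f(a · b · b · b) · f(b) · g(a, b, a) · g(a, b, a)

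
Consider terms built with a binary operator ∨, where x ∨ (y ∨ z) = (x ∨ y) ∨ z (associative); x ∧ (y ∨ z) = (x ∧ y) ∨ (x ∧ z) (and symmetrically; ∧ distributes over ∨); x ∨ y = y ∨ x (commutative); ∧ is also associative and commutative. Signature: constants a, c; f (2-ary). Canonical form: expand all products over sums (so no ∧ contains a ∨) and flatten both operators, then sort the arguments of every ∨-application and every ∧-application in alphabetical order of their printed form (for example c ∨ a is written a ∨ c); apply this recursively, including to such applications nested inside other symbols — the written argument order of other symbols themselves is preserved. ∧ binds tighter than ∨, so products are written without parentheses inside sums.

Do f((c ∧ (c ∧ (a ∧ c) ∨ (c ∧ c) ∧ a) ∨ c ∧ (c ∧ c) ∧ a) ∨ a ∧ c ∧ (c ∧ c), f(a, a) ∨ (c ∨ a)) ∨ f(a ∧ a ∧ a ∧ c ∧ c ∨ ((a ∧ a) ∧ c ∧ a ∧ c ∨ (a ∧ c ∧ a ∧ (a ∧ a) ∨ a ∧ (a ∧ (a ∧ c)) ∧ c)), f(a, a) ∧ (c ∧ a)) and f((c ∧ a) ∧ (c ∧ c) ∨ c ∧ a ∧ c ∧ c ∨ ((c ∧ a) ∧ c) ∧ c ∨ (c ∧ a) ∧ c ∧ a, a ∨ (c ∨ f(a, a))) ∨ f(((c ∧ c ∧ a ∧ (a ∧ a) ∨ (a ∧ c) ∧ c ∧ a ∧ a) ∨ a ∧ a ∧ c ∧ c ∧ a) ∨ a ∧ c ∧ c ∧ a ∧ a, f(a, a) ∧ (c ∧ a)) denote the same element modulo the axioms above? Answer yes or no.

Left:  f((c ∧ (c ∧ (a ∧ c) ∨ (c ∧ c) ∧ a) ∨ c ∧ (c ∧ c) ∧ a) ∨ a ∧ c ∧ (c ∧ c), f(a, a) ∨ (c ∨ a)) ∨ f(a ∧ a ∧ a ∧ c ∧ c ∨ ((a ∧ a) ∧ c ∧ a ∧ c ∨ (a ∧ c ∧ a ∧ (a ∧ a) ∨ a ∧ (a ∧ (a ∧ c)) ∧ c)), f(a, a) ∧ (c ∧ a))
  Distribute:  f(a ∧ c ∧ c ∧ c ∨ a ∧ c ∧ c ∧ c ∨ a ∧ c ∧ c ∧ c ∨ a ∧ c ∧ c ∧ c, a ∨ c ∨ f(a, a)) ∨ f(a ∧ a ∧ a ∧ a ∧ c ∨ a ∧ a ∧ a ∧ c ∧ c ∨ a ∧ a ∧ a ∧ c ∧ c ∨ a ∧ a ∧ a ∧ c ∧ c, a ∧ c ∧ f(a, a))
  Order the arguments:  f(a ∧ a ∧ a ∧ a ∧ c ∨ a ∧ a ∧ a ∧ c ∧ c ∨ a ∧ a ∧ a ∧ c ∧ c ∨ a ∧ a ∧ a ∧ c ∧ c, a ∧ c ∧ f(a, a)) ∨ f(a ∧ c ∧ c ∧ c ∨ a ∧ c ∧ c ∧ c ∨ a ∧ c ∧ c ∧ c ∨ a ∧ c ∧ c ∧ c, a ∨ c ∨ f(a, a))
Right:  f((c ∧ a) ∧ (c ∧ c) ∨ c ∧ a ∧ c ∧ c ∨ ((c ∧ a) ∧ c) ∧ c ∨ (c ∧ a) ∧ c ∧ a, a ∨ (c ∨ f(a, a))) ∨ f(((c ∧ c ∧ a ∧ (a ∧ a) ∨ (a ∧ c) ∧ c ∧ a ∧ a) ∨ a ∧ a ∧ c ∧ c ∧ a) ∨ a ∧ c ∧ c ∧ a ∧ a, f(a, a) ∧ (c ∧ a))
  Flatten:  f(a ∧ a ∧ c ∧ c ∨ a ∧ c ∧ c ∧ c ∨ a ∧ c ∧ c ∧ c ∨ a ∧ c ∧ c ∧ c, a ∨ c ∨ f(a, a)) ∨ f(a ∧ a ∧ a ∧ c ∧ c ∨ a ∧ a ∧ a ∧ c ∧ c ∨ a ∧ a ∧ a ∧ c ∧ c ∨ a ∧ a ∧ a ∧ c ∧ c, a ∧ c ∧ f(a, a))
  Sort arguments:  f(a ∧ a ∧ a ∧ c ∧ c ∨ a ∧ a ∧ a ∧ c ∧ c ∨ a ∧ a ∧ a ∧ c ∧ c ∨ a ∧ a ∧ a ∧ c ∧ c, a ∧ c ∧ f(a, a)) ∨ f(a ∧ a ∧ c ∧ c ∨ a ∧ c ∧ c ∧ c ∨ a ∧ c ∧ c ∧ c ∨ a ∧ c ∧ c ∧ c, a ∨ c ∨ f(a, a))

Answer: no — f(a ∧ a ∧ a ∧ a ∧ c ∨ a ∧ a ∧ a ∧ c ∧ c ∨ a ∧ a ∧ a ∧ c ∧ c ∨ a ∧ a ∧ a ∧ c ∧ c, a ∧ c ∧ f(a, a)) ∨ f(a ∧ c ∧ c ∧ c ∨ a ∧ c ∧ c ∧ c ∨ a ∧ c ∧ c ∧ c ∨ a ∧ c ∧ c ∧ c, a ∨ c ∨ f(a, a)) vs f(a ∧ a ∧ a ∧ c ∧ c ∨ a ∧ a ∧ a ∧ c ∧ c ∨ a ∧ a ∧ a ∧ c ∧ c ∨ a ∧ a ∧ a ∧ c ∧ c, a ∧ c ∧ f(a, a)) ∨ f(a ∧ a ∧ c ∧ c ∨ a ∧ c ∧ c ∧ c ∨ a ∧ c ∧ c ∧ c ∨ a ∧ c ∧ c ∧ c, a ∨ c ∨ f(a, a))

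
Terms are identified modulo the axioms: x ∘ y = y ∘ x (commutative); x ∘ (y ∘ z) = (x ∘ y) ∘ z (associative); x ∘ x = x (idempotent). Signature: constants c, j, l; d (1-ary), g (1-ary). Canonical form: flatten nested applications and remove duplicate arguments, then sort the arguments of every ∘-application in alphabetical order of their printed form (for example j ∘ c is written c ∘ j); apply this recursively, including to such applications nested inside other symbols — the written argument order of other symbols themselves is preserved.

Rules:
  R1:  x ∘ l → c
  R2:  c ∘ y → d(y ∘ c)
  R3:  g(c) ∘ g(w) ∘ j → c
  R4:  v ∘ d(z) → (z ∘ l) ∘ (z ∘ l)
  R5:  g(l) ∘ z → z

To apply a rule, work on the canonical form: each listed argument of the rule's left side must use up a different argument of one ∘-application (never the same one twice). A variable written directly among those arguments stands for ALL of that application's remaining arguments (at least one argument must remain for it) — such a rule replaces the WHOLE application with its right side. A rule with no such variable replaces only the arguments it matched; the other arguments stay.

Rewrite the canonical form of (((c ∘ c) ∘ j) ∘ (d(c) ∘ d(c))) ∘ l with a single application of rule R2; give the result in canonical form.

Answer: d(c ∘ d(c) ∘ j ∘ l)

Derivation:
Canonical form:  c ∘ d(c) ∘ j ∘ l
Match R2:  consume c;  y := d(c) ∘ j ∘ l
Every leftover argument binds to the variable; the entire application is replaced.
Giving:  d(c ∘ d(c) ∘ j ∘ l)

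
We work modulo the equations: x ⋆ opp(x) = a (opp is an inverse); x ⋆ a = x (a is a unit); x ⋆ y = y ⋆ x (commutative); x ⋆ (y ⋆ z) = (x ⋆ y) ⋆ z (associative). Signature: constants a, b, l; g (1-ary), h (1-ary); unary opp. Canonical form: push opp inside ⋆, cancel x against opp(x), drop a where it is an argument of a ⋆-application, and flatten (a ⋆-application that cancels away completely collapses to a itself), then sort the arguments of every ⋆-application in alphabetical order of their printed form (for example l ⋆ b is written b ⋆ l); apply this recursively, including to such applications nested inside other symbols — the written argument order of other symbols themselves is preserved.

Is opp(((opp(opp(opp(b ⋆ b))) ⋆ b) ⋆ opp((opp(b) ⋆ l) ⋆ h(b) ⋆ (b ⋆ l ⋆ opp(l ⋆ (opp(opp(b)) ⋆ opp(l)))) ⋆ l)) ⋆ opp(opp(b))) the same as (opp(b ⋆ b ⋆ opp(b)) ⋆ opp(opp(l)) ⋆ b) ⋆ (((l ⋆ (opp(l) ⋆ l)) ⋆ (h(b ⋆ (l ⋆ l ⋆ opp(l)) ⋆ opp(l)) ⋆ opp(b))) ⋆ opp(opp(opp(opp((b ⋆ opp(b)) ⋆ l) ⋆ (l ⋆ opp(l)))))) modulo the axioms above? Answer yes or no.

Answer: yes — both canonical forms are h(b) ⋆ l ⋆ l ⋆ l ⋆ opp(b)

Derivation:
Left:  opp(((opp(opp(opp(b ⋆ b))) ⋆ b) ⋆ opp((opp(b) ⋆ l) ⋆ h(b) ⋆ (b ⋆ l ⋆ opp(l ⋆ (opp(opp(b)) ⋆ opp(l)))) ⋆ l)) ⋆ opp(opp(b)))
  Push opp inside:  distribute opp over ⋆ and collapse double opp
  Combine occurrences:  opp(b) ⋆ l ⋆ l ⋆ l ⋆ h(b)
  Order the arguments:  h(b) ⋆ l ⋆ l ⋆ l ⋆ opp(b)
Right:  (opp(b ⋆ b ⋆ opp(b)) ⋆ opp(opp(l)) ⋆ b) ⋆ (((l ⋆ (opp(l) ⋆ l)) ⋆ (h(b ⋆ (l ⋆ l ⋆ opp(l)) ⋆ opp(l)) ⋆ opp(b))) ⋆ opp(opp(opp(opp((b ⋆ opp(b)) ⋆ l) ⋆ (l ⋆ opp(l))))))
  Push opp inside:  distribute opp over ⋆ and collapse double opp
  Collect terms:  opp(b) ⋆ l ⋆ l ⋆ l ⋆ h(b)
  Sort:  h(b) ⋆ l ⋆ l ⋆ l ⋆ opp(b)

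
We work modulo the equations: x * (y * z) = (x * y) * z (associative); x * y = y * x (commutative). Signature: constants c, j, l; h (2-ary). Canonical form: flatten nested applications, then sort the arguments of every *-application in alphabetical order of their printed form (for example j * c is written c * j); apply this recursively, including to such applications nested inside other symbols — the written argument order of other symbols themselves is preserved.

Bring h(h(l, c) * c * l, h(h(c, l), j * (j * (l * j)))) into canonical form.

Focus inside:  j * (j * (l * j))
Flatten:  j * j * l * j
Order the arguments:  j * j * j * l
Put back:  h(c * h(l, c) * l, h(h(c, l), j * j * j * l))

Answer: h(c * h(l, c) * l, h(h(c, l), j * j * j * l))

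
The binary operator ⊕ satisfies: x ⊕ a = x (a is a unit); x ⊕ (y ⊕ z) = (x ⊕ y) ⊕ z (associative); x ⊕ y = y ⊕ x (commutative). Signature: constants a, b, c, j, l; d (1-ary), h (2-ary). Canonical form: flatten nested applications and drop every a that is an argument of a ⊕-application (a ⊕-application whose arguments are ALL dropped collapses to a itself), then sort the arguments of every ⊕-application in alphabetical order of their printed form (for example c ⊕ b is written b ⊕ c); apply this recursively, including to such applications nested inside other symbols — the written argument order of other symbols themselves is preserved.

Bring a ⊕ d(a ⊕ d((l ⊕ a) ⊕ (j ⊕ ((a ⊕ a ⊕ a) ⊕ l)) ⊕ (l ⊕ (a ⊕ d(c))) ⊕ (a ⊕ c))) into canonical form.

Answer: d(d(c ⊕ d(c) ⊕ j ⊕ l ⊕ l ⊕ l))

Derivation:
Inside:  d(a ⊕ d((l ⊕ a) ⊕ (j ⊕ ((a ⊕ a ⊕ a) ⊕ l)) ⊕ (l ⊕ (a ⊕ d(c))) ⊕ (a ⊕ c)))  →  d(d(c ⊕ d(c) ⊕ j ⊕ l ⊕ l ⊕ l))
Units out:  drop a
Order the arguments:  d(d(c ⊕ d(c) ⊕ j ⊕ l ⊕ l ⊕ l))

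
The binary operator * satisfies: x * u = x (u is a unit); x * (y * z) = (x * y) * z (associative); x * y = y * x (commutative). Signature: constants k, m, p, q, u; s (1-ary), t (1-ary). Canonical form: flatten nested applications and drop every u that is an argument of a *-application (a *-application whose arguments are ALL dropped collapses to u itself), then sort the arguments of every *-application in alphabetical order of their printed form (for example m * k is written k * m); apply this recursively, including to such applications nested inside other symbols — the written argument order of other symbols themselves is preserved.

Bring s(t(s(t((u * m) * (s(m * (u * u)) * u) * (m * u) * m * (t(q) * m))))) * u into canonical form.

Simplify inside:  s(t(s(t((u * m) * (s(m * (u * u)) * u) * (m * u) * m * (t(q) * m)))))  →  s(t(s(t(m * m * m * m * s(m) * t(q)))))
Unit:  drop u
Order the arguments:  s(t(s(t(m * m * m * m * s(m) * t(q)))))

Answer: s(t(s(t(m * m * m * m * s(m) * t(q)))))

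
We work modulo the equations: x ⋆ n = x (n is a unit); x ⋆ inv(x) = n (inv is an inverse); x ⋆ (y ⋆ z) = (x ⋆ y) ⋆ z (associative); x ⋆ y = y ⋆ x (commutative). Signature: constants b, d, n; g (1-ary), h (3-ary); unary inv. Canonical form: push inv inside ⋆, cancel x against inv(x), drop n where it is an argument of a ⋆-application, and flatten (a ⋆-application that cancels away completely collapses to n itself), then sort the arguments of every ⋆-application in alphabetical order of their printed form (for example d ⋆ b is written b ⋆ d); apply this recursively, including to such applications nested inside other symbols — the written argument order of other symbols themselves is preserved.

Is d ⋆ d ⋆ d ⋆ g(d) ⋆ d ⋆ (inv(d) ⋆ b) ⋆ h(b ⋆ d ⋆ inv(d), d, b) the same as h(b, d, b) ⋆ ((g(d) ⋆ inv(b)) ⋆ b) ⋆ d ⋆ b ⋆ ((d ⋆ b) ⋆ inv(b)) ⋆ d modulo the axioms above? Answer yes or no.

Answer: yes — both canonical forms are b ⋆ d ⋆ d ⋆ d ⋆ g(d) ⋆ h(b, d, b)

Derivation:
Left:  d ⋆ d ⋆ d ⋆ g(d) ⋆ d ⋆ (inv(d) ⋆ b) ⋆ h(b ⋆ d ⋆ inv(d), d, b)
  Combine occurrences:  d ⋆ d ⋆ d ⋆ g(d) ⋆ b ⋆ h(b, d, b)
  Sort arguments:  b ⋆ d ⋆ d ⋆ d ⋆ g(d) ⋆ h(b, d, b)
Right:  h(b, d, b) ⋆ ((g(d) ⋆ inv(b)) ⋆ b) ⋆ d ⋆ b ⋆ ((d ⋆ b) ⋆ inv(b)) ⋆ d
  Collect:  h(b, d, b) ⋆ g(d) ⋆ b ⋆ d ⋆ d ⋆ d
  Sort arguments:  b ⋆ d ⋆ d ⋆ d ⋆ g(d) ⋆ h(b, d, b)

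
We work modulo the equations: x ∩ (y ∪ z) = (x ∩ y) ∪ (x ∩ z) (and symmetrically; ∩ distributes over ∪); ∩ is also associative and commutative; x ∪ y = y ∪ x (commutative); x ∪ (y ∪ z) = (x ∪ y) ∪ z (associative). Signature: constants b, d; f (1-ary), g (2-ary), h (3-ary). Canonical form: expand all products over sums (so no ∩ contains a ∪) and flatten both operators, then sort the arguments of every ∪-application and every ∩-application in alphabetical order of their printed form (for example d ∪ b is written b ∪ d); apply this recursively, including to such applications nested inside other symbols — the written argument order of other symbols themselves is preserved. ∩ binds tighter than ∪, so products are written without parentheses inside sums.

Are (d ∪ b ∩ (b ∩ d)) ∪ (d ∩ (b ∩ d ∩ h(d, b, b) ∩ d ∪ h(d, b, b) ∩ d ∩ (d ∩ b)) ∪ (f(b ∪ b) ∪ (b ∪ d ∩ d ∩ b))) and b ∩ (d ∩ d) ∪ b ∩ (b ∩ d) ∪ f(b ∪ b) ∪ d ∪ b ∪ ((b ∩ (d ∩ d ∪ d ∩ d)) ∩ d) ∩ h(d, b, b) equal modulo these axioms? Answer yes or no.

Answer: yes — both canonical forms are b ∪ b ∩ b ∩ d ∪ b ∩ d ∩ d ∪ b ∩ d ∩ d ∩ d ∩ h(d, b, b) ∪ b ∩ d ∩ d ∩ d ∩ h(d, b, b) ∪ d ∪ f(b ∪ b)

Derivation:
Left:  (d ∪ b ∩ (b ∩ d)) ∪ (d ∩ (b ∩ d ∩ h(d, b, b) ∩ d ∪ h(d, b, b) ∩ d ∩ (d ∩ b)) ∪ (f(b ∪ b) ∪ (b ∪ d ∩ d ∩ b)))
  Distribute:  d ∪ b ∩ b ∩ d ∪ b ∩ d ∩ d ∩ d ∩ h(d, b, b) ∪ b ∩ d ∩ d ∩ d ∩ h(d, b, b) ∪ f(b ∪ b) ∪ b ∪ b ∩ d ∩ d
  Sort:  b ∪ b ∩ b ∩ d ∪ b ∩ d ∩ d ∪ b ∩ d ∩ d ∩ d ∩ h(d, b, b) ∪ b ∩ d ∩ d ∩ d ∩ h(d, b, b) ∪ d ∪ f(b ∪ b)
Right:  b ∩ (d ∩ d) ∪ b ∩ (b ∩ d) ∪ f(b ∪ b) ∪ d ∪ b ∪ ((b ∩ (d ∩ d ∪ d ∩ d)) ∩ d) ∩ h(d, b, b)
  Expand:  b ∩ d ∩ d ∪ b ∩ b ∩ d ∪ f(b ∪ b) ∪ d ∪ b ∪ b ∩ d ∩ d ∩ d ∩ h(d, b, b) ∪ b ∩ d ∩ d ∩ d ∩ h(d, b, b)
  Sort:  b ∪ b ∩ b ∩ d ∪ b ∩ d ∩ d ∪ b ∩ d ∩ d ∩ d ∩ h(d, b, b) ∪ b ∩ d ∩ d ∩ d ∩ h(d, b, b) ∪ d ∪ f(b ∪ b)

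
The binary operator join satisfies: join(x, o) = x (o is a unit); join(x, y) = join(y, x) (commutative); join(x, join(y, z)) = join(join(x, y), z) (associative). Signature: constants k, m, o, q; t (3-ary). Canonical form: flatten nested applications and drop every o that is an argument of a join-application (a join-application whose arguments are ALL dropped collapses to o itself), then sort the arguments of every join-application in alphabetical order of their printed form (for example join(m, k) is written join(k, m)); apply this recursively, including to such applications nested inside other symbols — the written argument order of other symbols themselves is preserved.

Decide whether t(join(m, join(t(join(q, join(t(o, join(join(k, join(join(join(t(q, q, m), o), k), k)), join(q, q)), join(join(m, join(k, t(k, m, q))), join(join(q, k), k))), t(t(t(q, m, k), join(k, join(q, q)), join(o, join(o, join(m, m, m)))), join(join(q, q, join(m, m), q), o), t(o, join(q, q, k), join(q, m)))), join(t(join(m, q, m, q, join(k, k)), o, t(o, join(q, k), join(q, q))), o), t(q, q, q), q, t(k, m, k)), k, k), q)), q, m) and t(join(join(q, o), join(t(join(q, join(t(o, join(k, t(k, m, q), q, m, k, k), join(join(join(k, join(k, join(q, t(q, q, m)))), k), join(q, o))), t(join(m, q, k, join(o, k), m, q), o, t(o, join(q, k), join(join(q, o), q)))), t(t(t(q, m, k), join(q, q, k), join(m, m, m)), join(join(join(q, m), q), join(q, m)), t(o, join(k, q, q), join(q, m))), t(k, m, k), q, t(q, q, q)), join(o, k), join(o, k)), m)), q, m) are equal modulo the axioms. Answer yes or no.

Answer: no — t(join(m, q, t(join(q, q, t(join(k, k, m, m, q, q), o, t(o, join(k, q), join(q, q))), t(k, m, k), t(o, join(k, k, k, q, q, t(q, q, m)), join(k, k, k, m, q, t(k, m, q))), t(q, q, q), t(t(t(q, m, k), join(k, q, q), join(m, m, m)), join(m, m, q, q, q), t(o, join(k, q, q), join(m, q)))), k, k)), q, m) vs t(join(m, q, t(join(q, q, t(join(k, k, m, m, q, q), o, t(o, join(k, q), join(q, q))), t(k, m, k), t(o, join(k, k, k, m, q, t(k, m, q)), join(k, k, k, q, q, t(q, q, m))), t(q, q, q), t(t(t(q, m, k), join(k, q, q), join(m, m, m)), join(m, m, q, q, q), t(o, join(k, q, q), join(m, q)))), k, k)), q, m)

Derivation:
Left:  t(join(m, join(t(join(q, join(t(o, join(join(k, join(join(join(t(q, q, m), o), k), k)), join(q, q)), join(join(m, join(k, t(k, m, q))), join(join(q, k), k))), t(t(t(q, m, k), join(k, join(q, q)), join(o, join(o, join(m, m, m)))), join(join(q, q, join(m, m), q), o), t(o, join(q, q, k), join(q, m)))), join(t(join(m, q, m, q, join(k, k)), o, t(o, join(q, k), join(q, q))), o), t(q, q, q), q, t(k, m, k)), k, k), q)), q, m)
  Work inside:  join(m, join(t(join(q, join(t(o, join(join(k, join(join(join(t(q, q, m), o), k), k)), join(q, q)), join(join(m, join(k, t(k, m, q))), join(join(q, k), k))), t(t(t(q, m, k), join(k, join(q, q)), join(o, join(o, join(m, m, m)))), join(join(q, q, join(m, m), q), o), t(o, join(q, q, k), join(q, m)))), join(t(join(m, q, m, q, join(k, k)), o, t(o, join(q, k), join(q, q))), o), t(q, q, q), q, t(k, m, k)), k, k), q))
  Un-nest:  join(m, t(join(q, join(t(o, join(join(k, join(join(join(t(q, q, m), o), k), k)), join(q, q)), join(join(m, join(k, t(k, m, q))), join(join(q, k), k))), t(t(t(q, m, k), join(k, join(q, q)), join(o, join(o, join(m, m, m)))), join(join(q, q, join(m, m), q), o), t(o, join(q, q, k), join(q, m)))), join(t(join(m, q, m, q, join(k, k)), o, t(o, join(q, k), join(q, q))), o), t(q, q, q), q, t(k, m, k)), k, k), q)
  Simplify inside:  t(join(q, join(t(o, join(join(k, join(join(join(t(q, q, m), o), k), k)), join(q, q)), join(join(m, join(k, t(k, m, q))), join(join(q, k), k))), t(t(t(q, m, k), join(k, join(q, q)), join(o, join(o, join(m, m, m)))), join(join(q, q, join(m, m), q), o), t(o, join(q, q, k), join(q, m)))), join(t(join(m, q, m, q, join(k, k)), o, t(o, join(q, k), join(q, q))), o), t(q, q, q), q, t(k, m, k)), k, k)  →  t(join(q, q, t(join(k, k, m, m, q, q), o, t(o, join(k, q), join(q, q))), t(k, m, k), t(o, join(k, k, k, q, q, t(q, q, m)), join(k, k, k, m, q, t(k, m, q))), t(q, q, q), t(t(t(q, m, k), join(k, q, q), join(m, m, m)), join(m, m, q, q, q), t(o, join(k, q, q), join(m, q)))), k, k)
  Order the arguments:  join(m, q, t(join(q, q, t(join(k, k, m, m, q, q), o, t(o, join(k, q), join(q, q))), t(k, m, k), t(o, join(k, k, k, q, q, t(q, q, m)), join(k, k, k, m, q, t(k, m, q))), t(q, q, q), t(t(t(q, m, k), join(k, q, q), join(m, m, m)), join(m, m, q, q, q), t(o, join(k, q, q), join(m, q)))), k, k))
  Rebuild:  t(join(m, q, t(join(q, q, t(join(k, k, m, m, q, q), o, t(o, join(k, q), join(q, q))), t(k, m, k), t(o, join(k, k, k, q, q, t(q, q, m)), join(k, k, k, m, q, t(k, m, q))), t(q, q, q), t(t(t(q, m, k), join(k, q, q), join(m, m, m)), join(m, m, q, q, q), t(o, join(k, q, q), join(m, q)))), k, k)), q, m)
Right:  t(join(join(q, o), join(t(join(q, join(t(o, join(k, t(k, m, q), q, m, k, k), join(join(join(k, join(k, join(q, t(q, q, m)))), k), join(q, o))), t(join(m, q, k, join(o, k), m, q), o, t(o, join(q, k), join(join(q, o), q)))), t(t(t(q, m, k), join(q, q, k), join(m, m, m)), join(join(join(q, m), q), join(q, m)), t(o, join(k, q, q), join(q, m))), t(k, m, k), q, t(q, q, q)), join(o, k), join(o, k)), m)), q, m)
  Work inside:  join(join(q, o), join(t(join(q, join(t(o, join(k, t(k, m, q), q, m, k, k), join(join(join(k, join(k, join(q, t(q, q, m)))), k), join(q, o))), t(join(m, q, k, join(o, k), m, q), o, t(o, join(q, k), join(join(q, o), q)))), t(t(t(q, m, k), join(q, q, k), join(m, m, m)), join(join(join(q, m), q), join(q, m)), t(o, join(k, q, q), join(q, m))), t(k, m, k), q, t(q, q, q)), join(o, k), join(o, k)), m))
  Flatten:  join(q, o, t(join(q, join(t(o, join(k, t(k, m, q), q, m, k, k), join(join(join(k, join(k, join(q, t(q, q, m)))), k), join(q, o))), t(join(m, q, k, join(o, k), m, q), o, t(o, join(q, k), join(join(q, o), q)))), t(t(t(q, m, k), join(q, q, k), join(m, m, m)), join(join(join(q, m), q), join(q, m)), t(o, join(k, q, q), join(q, m))), t(k, m, k), q, t(q, q, q)), join(o, k), join(o, k)), m)
  Canonicalize subterm:  t(join(q, join(t(o, join(k, t(k, m, q), q, m, k, k), join(join(join(k, join(k, join(q, t(q, q, m)))), k), join(q, o))), t(join(m, q, k, join(o, k), m, q), o, t(o, join(q, k), join(join(q, o), q)))), t(t(t(q, m, k), join(q, q, k), join(m, m, m)), join(join(join(q, m), q), join(q, m)), t(o, join(k, q, q), join(q, m))), t(k, m, k), q, t(q, q, q)), join(o, k), join(o, k))  →  t(join(q, q, t(join(k, k, m, m, q, q), o, t(o, join(k, q), join(q, q))), t(k, m, k), t(o, join(k, k, k, m, q, t(k, m, q)), join(k, k, k, q, q, t(q, q, m))), t(q, q, q), t(t(t(q, m, k), join(k, q, q), join(m, m, m)), join(m, m, q, q, q), t(o, join(k, q, q), join(m, q)))), k, k)
  Units out:  drop o
  Order the arguments:  join(m, q, t(join(q, q, t(join(k, k, m, m, q, q), o, t(o, join(k, q), join(q, q))), t(k, m, k), t(o, join(k, k, k, m, q, t(k, m, q)), join(k, k, k, q, q, t(q, q, m))), t(q, q, q), t(t(t(q, m, k), join(k, q, q), join(m, m, m)), join(m, m, q, q, q), t(o, join(k, q, q), join(m, q)))), k, k))
  Reassemble:  t(join(m, q, t(join(q, q, t(join(k, k, m, m, q, q), o, t(o, join(k, q), join(q, q))), t(k, m, k), t(o, join(k, k, k, m, q, t(k, m, q)), join(k, k, k, q, q, t(q, q, m))), t(q, q, q), t(t(t(q, m, k), join(k, q, q), join(m, m, m)), join(m, m, q, q, q), t(o, join(k, q, q), join(m, q)))), k, k)), q, m)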